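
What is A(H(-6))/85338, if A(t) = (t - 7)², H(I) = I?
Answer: 169/85338 ≈ 0.0019804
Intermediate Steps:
A(t) = (-7 + t)²
A(H(-6))/85338 = (-7 - 6)²/85338 = (-13)²*(1/85338) = 169*(1/85338) = 169/85338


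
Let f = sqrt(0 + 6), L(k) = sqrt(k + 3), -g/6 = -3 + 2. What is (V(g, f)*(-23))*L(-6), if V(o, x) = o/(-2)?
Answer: 69*I*sqrt(3) ≈ 119.51*I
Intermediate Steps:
g = 6 (g = -6*(-3 + 2) = -6*(-1) = 6)
L(k) = sqrt(3 + k)
f = sqrt(6) ≈ 2.4495
V(o, x) = -o/2 (V(o, x) = o*(-1/2) = -o/2)
(V(g, f)*(-23))*L(-6) = (-1/2*6*(-23))*sqrt(3 - 6) = (-3*(-23))*sqrt(-3) = 69*(I*sqrt(3)) = 69*I*sqrt(3)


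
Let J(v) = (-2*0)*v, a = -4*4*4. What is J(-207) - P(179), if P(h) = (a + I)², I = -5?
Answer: -4761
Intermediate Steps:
a = -64 (a = -16*4 = -64)
J(v) = 0 (J(v) = 0*v = 0)
P(h) = 4761 (P(h) = (-64 - 5)² = (-69)² = 4761)
J(-207) - P(179) = 0 - 1*4761 = 0 - 4761 = -4761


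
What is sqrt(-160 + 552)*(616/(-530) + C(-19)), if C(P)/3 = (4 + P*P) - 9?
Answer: 3957968*sqrt(2)/265 ≈ 21122.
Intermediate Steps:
C(P) = -15 + 3*P**2 (C(P) = 3*((4 + P*P) - 9) = 3*((4 + P**2) - 9) = 3*(-5 + P**2) = -15 + 3*P**2)
sqrt(-160 + 552)*(616/(-530) + C(-19)) = sqrt(-160 + 552)*(616/(-530) + (-15 + 3*(-19)**2)) = sqrt(392)*(616*(-1/530) + (-15 + 3*361)) = (14*sqrt(2))*(-308/265 + (-15 + 1083)) = (14*sqrt(2))*(-308/265 + 1068) = (14*sqrt(2))*(282712/265) = 3957968*sqrt(2)/265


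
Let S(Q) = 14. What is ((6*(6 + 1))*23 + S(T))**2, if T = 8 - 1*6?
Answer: 960400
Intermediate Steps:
T = 2 (T = 8 - 6 = 2)
((6*(6 + 1))*23 + S(T))**2 = ((6*(6 + 1))*23 + 14)**2 = ((6*7)*23 + 14)**2 = (42*23 + 14)**2 = (966 + 14)**2 = 980**2 = 960400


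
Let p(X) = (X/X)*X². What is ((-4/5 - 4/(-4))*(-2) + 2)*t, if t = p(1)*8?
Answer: 64/5 ≈ 12.800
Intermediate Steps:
p(X) = X² (p(X) = 1*X² = X²)
t = 8 (t = 1²*8 = 1*8 = 8)
((-4/5 - 4/(-4))*(-2) + 2)*t = ((-4/5 - 4/(-4))*(-2) + 2)*8 = ((-4*⅕ - 4*(-¼))*(-2) + 2)*8 = ((-⅘ + 1)*(-2) + 2)*8 = ((⅕)*(-2) + 2)*8 = (-⅖ + 2)*8 = (8/5)*8 = 64/5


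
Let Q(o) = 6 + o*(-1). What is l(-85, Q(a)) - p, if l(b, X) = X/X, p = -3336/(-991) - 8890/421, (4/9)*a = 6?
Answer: 7822745/417211 ≈ 18.750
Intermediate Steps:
a = 27/2 (a = (9/4)*6 = 27/2 ≈ 13.500)
Q(o) = 6 - o
p = -7405534/417211 (p = -3336*(-1/991) - 8890*1/421 = 3336/991 - 8890/421 = -7405534/417211 ≈ -17.750)
l(b, X) = 1
l(-85, Q(a)) - p = 1 - 1*(-7405534/417211) = 1 + 7405534/417211 = 7822745/417211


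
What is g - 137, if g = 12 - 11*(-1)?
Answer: -114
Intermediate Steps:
g = 23 (g = 12 + 11 = 23)
g - 137 = 23 - 137 = -114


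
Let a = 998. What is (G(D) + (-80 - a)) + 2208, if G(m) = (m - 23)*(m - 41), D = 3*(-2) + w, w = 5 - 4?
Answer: 2418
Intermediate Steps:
w = 1
D = -5 (D = 3*(-2) + 1 = -6 + 1 = -5)
G(m) = (-41 + m)*(-23 + m) (G(m) = (-23 + m)*(-41 + m) = (-41 + m)*(-23 + m))
(G(D) + (-80 - a)) + 2208 = ((943 + (-5)**2 - 64*(-5)) + (-80 - 1*998)) + 2208 = ((943 + 25 + 320) + (-80 - 998)) + 2208 = (1288 - 1078) + 2208 = 210 + 2208 = 2418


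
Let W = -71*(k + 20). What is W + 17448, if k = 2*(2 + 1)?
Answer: 15602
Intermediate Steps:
k = 6 (k = 2*3 = 6)
W = -1846 (W = -71*(6 + 20) = -71*26 = -1846)
W + 17448 = -1846 + 17448 = 15602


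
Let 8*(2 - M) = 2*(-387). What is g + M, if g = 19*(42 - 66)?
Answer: -1429/4 ≈ -357.25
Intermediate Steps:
g = -456 (g = 19*(-24) = -456)
M = 395/4 (M = 2 - (-387)/4 = 2 - ⅛*(-774) = 2 + 387/4 = 395/4 ≈ 98.750)
g + M = -456 + 395/4 = -1429/4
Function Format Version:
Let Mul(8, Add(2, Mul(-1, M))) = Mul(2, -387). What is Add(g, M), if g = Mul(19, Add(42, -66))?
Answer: Rational(-1429, 4) ≈ -357.25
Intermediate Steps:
g = -456 (g = Mul(19, -24) = -456)
M = Rational(395, 4) (M = Add(2, Mul(Rational(-1, 8), Mul(2, -387))) = Add(2, Mul(Rational(-1, 8), -774)) = Add(2, Rational(387, 4)) = Rational(395, 4) ≈ 98.750)
Add(g, M) = Add(-456, Rational(395, 4)) = Rational(-1429, 4)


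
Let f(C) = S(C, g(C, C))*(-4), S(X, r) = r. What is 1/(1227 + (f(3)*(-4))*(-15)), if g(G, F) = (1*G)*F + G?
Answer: -1/1653 ≈ -0.00060496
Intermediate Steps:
g(G, F) = G + F*G (g(G, F) = G*F + G = F*G + G = G + F*G)
f(C) = -4*C*(1 + C) (f(C) = (C*(1 + C))*(-4) = -4*C*(1 + C))
1/(1227 + (f(3)*(-4))*(-15)) = 1/(1227 + (-4*3*(1 + 3)*(-4))*(-15)) = 1/(1227 + (-4*3*4*(-4))*(-15)) = 1/(1227 - 48*(-4)*(-15)) = 1/(1227 + 192*(-15)) = 1/(1227 - 2880) = 1/(-1653) = -1/1653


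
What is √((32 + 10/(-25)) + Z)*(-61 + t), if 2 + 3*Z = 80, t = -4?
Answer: -156*√10 ≈ -493.32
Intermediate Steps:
Z = 26 (Z = -⅔ + (⅓)*80 = -⅔ + 80/3 = 26)
√((32 + 10/(-25)) + Z)*(-61 + t) = √((32 + 10/(-25)) + 26)*(-61 - 4) = √((32 + 10*(-1/25)) + 26)*(-65) = √((32 - ⅖) + 26)*(-65) = √(158/5 + 26)*(-65) = √(288/5)*(-65) = (12*√10/5)*(-65) = -156*√10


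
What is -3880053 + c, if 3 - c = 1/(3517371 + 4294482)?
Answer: -30310380232651/7811853 ≈ -3.8800e+6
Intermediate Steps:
c = 23435558/7811853 (c = 3 - 1/(3517371 + 4294482) = 3 - 1/7811853 = 23435558/7811853 ≈ 3.0000)
-3880053 + c = -3880053 + 23435558/7811853 = -30310380232651/7811853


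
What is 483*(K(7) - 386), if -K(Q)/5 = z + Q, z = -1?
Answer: -200928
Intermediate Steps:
K(Q) = 5 - 5*Q (K(Q) = -5*(-1 + Q) = 5 - 5*Q)
483*(K(7) - 386) = 483*((5 - 5*7) - 386) = 483*((5 - 35) - 386) = 483*(-30 - 386) = 483*(-416) = -200928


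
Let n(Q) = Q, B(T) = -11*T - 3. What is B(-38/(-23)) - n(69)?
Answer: -2074/23 ≈ -90.174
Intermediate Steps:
B(T) = -3 - 11*T
B(-38/(-23)) - n(69) = (-3 - (-418)/(-23)) - 1*69 = (-3 - (-418)*(-1)/23) - 69 = (-3 - 11*38/23) - 69 = (-3 - 418/23) - 69 = -487/23 - 69 = -2074/23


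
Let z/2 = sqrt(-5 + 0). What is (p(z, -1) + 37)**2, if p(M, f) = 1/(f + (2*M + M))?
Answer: 36*(-6809*I + 444*sqrt(5))/(-179*I + 12*sqrt(5)) ≈ 1368.6 - 5.4843*I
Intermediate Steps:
z = 2*I*sqrt(5) (z = 2*sqrt(-5 + 0) = 2*sqrt(-5) = 2*(I*sqrt(5)) = 2*I*sqrt(5) ≈ 4.4721*I)
p(M, f) = 1/(f + 3*M)
(p(z, -1) + 37)**2 = (1/(-1 + 3*(2*I*sqrt(5))) + 37)**2 = (1/(-1 + 6*I*sqrt(5)) + 37)**2 = (37 + 1/(-1 + 6*I*sqrt(5)))**2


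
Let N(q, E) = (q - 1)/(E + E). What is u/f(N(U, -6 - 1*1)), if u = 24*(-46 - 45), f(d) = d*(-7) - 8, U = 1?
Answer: 273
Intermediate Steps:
N(q, E) = (-1 + q)/(2*E) (N(q, E) = (-1 + q)/((2*E)) = (-1 + q)*(1/(2*E)) = (-1 + q)/(2*E))
f(d) = -8 - 7*d (f(d) = -7*d - 8 = -8 - 7*d)
u = -2184 (u = 24*(-91) = -2184)
u/f(N(U, -6 - 1*1)) = -2184/(-8 - 7*(-1 + 1)/(2*(-6 - 1*1))) = -2184/(-8 - 7*0/(2*(-6 - 1))) = -2184/(-8 - 7*0/(2*(-7))) = -2184/(-8 - 7*(-1)*0/(2*7)) = -2184/(-8 - 7*0) = -2184/(-8 + 0) = -2184/(-8) = -2184*(-⅛) = 273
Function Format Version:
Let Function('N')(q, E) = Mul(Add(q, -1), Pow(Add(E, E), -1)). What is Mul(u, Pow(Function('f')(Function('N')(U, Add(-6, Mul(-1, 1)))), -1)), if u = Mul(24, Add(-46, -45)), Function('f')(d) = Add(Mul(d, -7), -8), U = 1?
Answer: 273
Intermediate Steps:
Function('N')(q, E) = Mul(Rational(1, 2), Pow(E, -1), Add(-1, q)) (Function('N')(q, E) = Mul(Add(-1, q), Pow(Mul(2, E), -1)) = Mul(Add(-1, q), Mul(Rational(1, 2), Pow(E, -1))) = Mul(Rational(1, 2), Pow(E, -1), Add(-1, q)))
Function('f')(d) = Add(-8, Mul(-7, d)) (Function('f')(d) = Add(Mul(-7, d), -8) = Add(-8, Mul(-7, d)))
u = -2184 (u = Mul(24, -91) = -2184)
Mul(u, Pow(Function('f')(Function('N')(U, Add(-6, Mul(-1, 1)))), -1)) = Mul(-2184, Pow(Add(-8, Mul(-7, Mul(Rational(1, 2), Pow(Add(-6, Mul(-1, 1)), -1), Add(-1, 1)))), -1)) = Mul(-2184, Pow(Add(-8, Mul(-7, Mul(Rational(1, 2), Pow(Add(-6, -1), -1), 0))), -1)) = Mul(-2184, Pow(Add(-8, Mul(-7, Mul(Rational(1, 2), Pow(-7, -1), 0))), -1)) = Mul(-2184, Pow(Add(-8, Mul(-7, Mul(Rational(1, 2), Rational(-1, 7), 0))), -1)) = Mul(-2184, Pow(Add(-8, Mul(-7, 0)), -1)) = Mul(-2184, Pow(Add(-8, 0), -1)) = Mul(-2184, Pow(-8, -1)) = Mul(-2184, Rational(-1, 8)) = 273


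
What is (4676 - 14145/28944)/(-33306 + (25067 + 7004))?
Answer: -45109333/11915280 ≈ -3.7858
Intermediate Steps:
(4676 - 14145/28944)/(-33306 + (25067 + 7004)) = (4676 - 14145*1/28944)/(-33306 + 32071) = (4676 - 4715/9648)/(-1235) = (45109333/9648)*(-1/1235) = -45109333/11915280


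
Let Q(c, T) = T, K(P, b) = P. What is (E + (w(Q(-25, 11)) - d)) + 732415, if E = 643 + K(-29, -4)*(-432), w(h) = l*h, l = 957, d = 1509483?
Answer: -753370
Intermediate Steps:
w(h) = 957*h
E = 13171 (E = 643 - 29*(-432) = 643 + 12528 = 13171)
(E + (w(Q(-25, 11)) - d)) + 732415 = (13171 + (957*11 - 1*1509483)) + 732415 = (13171 + (10527 - 1509483)) + 732415 = (13171 - 1498956) + 732415 = -1485785 + 732415 = -753370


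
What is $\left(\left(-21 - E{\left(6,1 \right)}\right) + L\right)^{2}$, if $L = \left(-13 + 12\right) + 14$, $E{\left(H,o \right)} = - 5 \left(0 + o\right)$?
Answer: $9$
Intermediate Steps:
$E{\left(H,o \right)} = - 5 o$
$L = 13$ ($L = -1 + 14 = 13$)
$\left(\left(-21 - E{\left(6,1 \right)}\right) + L\right)^{2} = \left(\left(-21 - \left(-5\right) 1\right) + 13\right)^{2} = \left(\left(-21 - -5\right) + 13\right)^{2} = \left(\left(-21 + 5\right) + 13\right)^{2} = \left(-16 + 13\right)^{2} = \left(-3\right)^{2} = 9$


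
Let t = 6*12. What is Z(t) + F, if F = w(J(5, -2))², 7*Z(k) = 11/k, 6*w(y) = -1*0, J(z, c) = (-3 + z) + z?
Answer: 11/504 ≈ 0.021825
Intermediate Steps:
t = 72
J(z, c) = -3 + 2*z
w(y) = 0 (w(y) = (-1*0)/6 = (⅙)*0 = 0)
Z(k) = 11/(7*k) (Z(k) = (11/k)/7 = 11/(7*k))
F = 0 (F = 0² = 0)
Z(t) + F = (11/7)/72 + 0 = (11/7)*(1/72) + 0 = 11/504 + 0 = 11/504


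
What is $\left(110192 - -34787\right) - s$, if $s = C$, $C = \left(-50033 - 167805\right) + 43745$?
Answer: $319072$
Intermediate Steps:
$C = -174093$ ($C = -217838 + 43745 = -174093$)
$s = -174093$
$\left(110192 - -34787\right) - s = \left(110192 - -34787\right) - -174093 = \left(110192 + 34787\right) + 174093 = 144979 + 174093 = 319072$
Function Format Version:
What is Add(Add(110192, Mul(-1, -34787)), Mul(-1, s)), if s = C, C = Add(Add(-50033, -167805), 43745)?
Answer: 319072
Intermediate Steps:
C = -174093 (C = Add(-217838, 43745) = -174093)
s = -174093
Add(Add(110192, Mul(-1, -34787)), Mul(-1, s)) = Add(Add(110192, Mul(-1, -34787)), Mul(-1, -174093)) = Add(Add(110192, 34787), 174093) = Add(144979, 174093) = 319072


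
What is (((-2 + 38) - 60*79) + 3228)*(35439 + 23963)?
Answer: -87677352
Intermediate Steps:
(((-2 + 38) - 60*79) + 3228)*(35439 + 23963) = ((36 - 4740) + 3228)*59402 = (-4704 + 3228)*59402 = -1476*59402 = -87677352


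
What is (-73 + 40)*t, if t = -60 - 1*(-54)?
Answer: 198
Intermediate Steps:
t = -6 (t = -60 + 54 = -6)
(-73 + 40)*t = (-73 + 40)*(-6) = -33*(-6) = 198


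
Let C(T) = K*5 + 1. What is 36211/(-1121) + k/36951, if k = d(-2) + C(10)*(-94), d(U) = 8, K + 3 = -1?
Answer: -445340529/13807357 ≈ -32.254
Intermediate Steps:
K = -4 (K = -3 - 1 = -4)
C(T) = -19 (C(T) = -4*5 + 1 = -20 + 1 = -19)
k = 1794 (k = 8 - 19*(-94) = 8 + 1786 = 1794)
36211/(-1121) + k/36951 = 36211/(-1121) + 1794/36951 = 36211*(-1/1121) + 1794*(1/36951) = -36211/1121 + 598/12317 = -445340529/13807357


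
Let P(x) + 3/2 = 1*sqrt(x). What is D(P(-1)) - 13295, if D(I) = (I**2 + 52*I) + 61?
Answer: -53243/4 + 49*I ≈ -13311.0 + 49.0*I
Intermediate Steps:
P(x) = -3/2 + sqrt(x) (P(x) = -3/2 + 1*sqrt(x) = -3/2 + sqrt(x))
D(I) = 61 + I**2 + 52*I
D(P(-1)) - 13295 = (61 + (-3/2 + sqrt(-1))**2 + 52*(-3/2 + sqrt(-1))) - 13295 = (61 + (-3/2 + I)**2 + 52*(-3/2 + I)) - 13295 = (61 + (-3/2 + I)**2 + (-78 + 52*I)) - 13295 = (-17 + (-3/2 + I)**2 + 52*I) - 13295 = -13312 + (-3/2 + I)**2 + 52*I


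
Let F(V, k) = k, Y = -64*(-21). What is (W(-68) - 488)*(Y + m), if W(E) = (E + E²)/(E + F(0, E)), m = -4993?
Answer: 3805907/2 ≈ 1.9030e+6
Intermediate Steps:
Y = 1344
W(E) = (E + E²)/(2*E) (W(E) = (E + E²)/(E + E) = (E + E²)/((2*E)) = (E + E²)*(1/(2*E)) = (E + E²)/(2*E))
(W(-68) - 488)*(Y + m) = ((½ + (½)*(-68)) - 488)*(1344 - 4993) = ((½ - 34) - 488)*(-3649) = (-67/2 - 488)*(-3649) = -1043/2*(-3649) = 3805907/2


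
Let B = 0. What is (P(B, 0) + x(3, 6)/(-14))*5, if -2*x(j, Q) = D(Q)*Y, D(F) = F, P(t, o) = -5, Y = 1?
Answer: -335/14 ≈ -23.929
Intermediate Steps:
x(j, Q) = -Q/2
(P(B, 0) + x(3, 6)/(-14))*5 = (-5 - ½*6/(-14))*5 = (-5 - 3*(-1/14))*5 = (-5 + 3/14)*5 = -67/14*5 = -335/14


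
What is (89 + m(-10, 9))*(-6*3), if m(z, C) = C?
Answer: -1764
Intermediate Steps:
(89 + m(-10, 9))*(-6*3) = (89 + 9)*(-6*3) = 98*(-18) = -1764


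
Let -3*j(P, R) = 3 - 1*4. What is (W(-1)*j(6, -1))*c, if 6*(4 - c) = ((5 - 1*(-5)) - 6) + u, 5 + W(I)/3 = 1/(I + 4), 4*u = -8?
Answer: -154/9 ≈ -17.111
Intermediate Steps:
u = -2 (u = (¼)*(-8) = -2)
W(I) = -15 + 3/(4 + I) (W(I) = -15 + 3/(I + 4) = -15 + 3/(4 + I))
c = 11/3 (c = 4 - (((5 - 1*(-5)) - 6) - 2)/6 = 4 - (((5 + 5) - 6) - 2)/6 = 4 - ((10 - 6) - 2)/6 = 4 - (4 - 2)/6 = 4 - ⅙*2 = 4 - ⅓ = 11/3 ≈ 3.6667)
j(P, R) = ⅓ (j(P, R) = -(3 - 1*4)/3 = -(3 - 4)/3 = -⅓*(-1) = ⅓)
(W(-1)*j(6, -1))*c = ((3*(-19 - 5*(-1))/(4 - 1))*(⅓))*(11/3) = ((3*(-19 + 5)/3)*(⅓))*(11/3) = ((3*(⅓)*(-14))*(⅓))*(11/3) = -14*⅓*(11/3) = -14/3*11/3 = -154/9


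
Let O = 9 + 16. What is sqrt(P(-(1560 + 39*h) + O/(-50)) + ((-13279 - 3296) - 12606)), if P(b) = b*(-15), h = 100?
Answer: 3*sqrt(23434)/2 ≈ 229.62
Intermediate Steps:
O = 25
P(b) = -15*b
sqrt(P(-(1560 + 39*h) + O/(-50)) + ((-13279 - 3296) - 12606)) = sqrt(-15*(-39/(1/(40 + 100)) + 25/(-50)) + ((-13279 - 3296) - 12606)) = sqrt(-15*(-39/(1/140) + 25*(-1/50)) + (-16575 - 12606)) = sqrt(-15*(-39/1/140 - 1/2) - 29181) = sqrt(-15*(-39*140 - 1/2) - 29181) = sqrt(-15*(-5460 - 1/2) - 29181) = sqrt(-15*(-10921/2) - 29181) = sqrt(163815/2 - 29181) = sqrt(105453/2) = 3*sqrt(23434)/2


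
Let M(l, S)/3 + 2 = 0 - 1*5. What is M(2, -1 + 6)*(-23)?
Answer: 483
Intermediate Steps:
M(l, S) = -21 (M(l, S) = -6 + 3*(0 - 1*5) = -6 + 3*(0 - 5) = -6 + 3*(-5) = -6 - 15 = -21)
M(2, -1 + 6)*(-23) = -21*(-23) = 483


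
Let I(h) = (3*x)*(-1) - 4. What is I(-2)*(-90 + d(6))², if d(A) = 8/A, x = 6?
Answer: -1556632/9 ≈ -1.7296e+5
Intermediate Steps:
I(h) = -22 (I(h) = (3*6)*(-1) - 4 = 18*(-1) - 4 = -18 - 4 = -22)
I(-2)*(-90 + d(6))² = -22*(-90 + 8/6)² = -22*(-90 + 8*(⅙))² = -22*(-90 + 4/3)² = -22*(-266/3)² = -22*70756/9 = -1556632/9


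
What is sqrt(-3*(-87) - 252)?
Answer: 3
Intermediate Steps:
sqrt(-3*(-87) - 252) = sqrt(261 - 252) = sqrt(9) = 3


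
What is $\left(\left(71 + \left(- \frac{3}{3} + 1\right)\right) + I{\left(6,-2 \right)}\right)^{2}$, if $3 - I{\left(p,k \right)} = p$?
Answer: $4624$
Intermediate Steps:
$I{\left(p,k \right)} = 3 - p$
$\left(\left(71 + \left(- \frac{3}{3} + 1\right)\right) + I{\left(6,-2 \right)}\right)^{2} = \left(\left(71 + \left(- \frac{3}{3} + 1\right)\right) + \left(3 - 6\right)\right)^{2} = \left(\left(71 + \left(\left(-3\right) \frac{1}{3} + 1\right)\right) + \left(3 - 6\right)\right)^{2} = \left(\left(71 + \left(-1 + 1\right)\right) - 3\right)^{2} = \left(\left(71 + 0\right) - 3\right)^{2} = \left(71 - 3\right)^{2} = 68^{2} = 4624$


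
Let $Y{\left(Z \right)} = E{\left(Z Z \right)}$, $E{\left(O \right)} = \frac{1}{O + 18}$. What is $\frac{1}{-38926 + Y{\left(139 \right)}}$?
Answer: $- \frac{19339}{752789913} \approx -2.569 \cdot 10^{-5}$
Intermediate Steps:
$E{\left(O \right)} = \frac{1}{18 + O}$
$Y{\left(Z \right)} = \frac{1}{18 + Z^{2}}$ ($Y{\left(Z \right)} = \frac{1}{18 + Z Z} = \frac{1}{18 + Z^{2}}$)
$\frac{1}{-38926 + Y{\left(139 \right)}} = \frac{1}{-38926 + \frac{1}{18 + 139^{2}}} = \frac{1}{-38926 + \frac{1}{18 + 19321}} = \frac{1}{-38926 + \frac{1}{19339}} = \frac{1}{- \frac{752789913}{19339}} = - \frac{19339}{752789913}$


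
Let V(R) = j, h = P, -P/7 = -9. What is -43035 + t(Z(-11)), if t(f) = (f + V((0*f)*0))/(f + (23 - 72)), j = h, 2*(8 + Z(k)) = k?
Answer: -5379474/125 ≈ -43036.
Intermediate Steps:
P = 63 (P = -7*(-9) = 63)
Z(k) = -8 + k/2
h = 63
j = 63
V(R) = 63
t(f) = (63 + f)/(-49 + f) (t(f) = (f + 63)/(f + (23 - 72)) = (63 + f)/(f - 49) = (63 + f)/(-49 + f))
-43035 + t(Z(-11)) = -43035 + (63 + (-8 + (½)*(-11)))/(-49 + (-8 + (½)*(-11))) = -43035 + (63 + (-8 - 11/2))/(-49 + (-8 - 11/2)) = -43035 + (63 - 27/2)/(-49 - 27/2) = -43035 + (99/2)/(-125/2) = -43035 - 2/125*99/2 = -43035 - 99/125 = -5379474/125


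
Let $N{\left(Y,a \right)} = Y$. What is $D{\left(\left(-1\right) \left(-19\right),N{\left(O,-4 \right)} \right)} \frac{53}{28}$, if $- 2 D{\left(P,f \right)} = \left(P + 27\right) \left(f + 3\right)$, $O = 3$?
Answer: $- \frac{3657}{14} \approx -261.21$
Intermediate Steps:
$D{\left(P,f \right)} = - \frac{\left(3 + f\right) \left(27 + P\right)}{2}$ ($D{\left(P,f \right)} = - \frac{\left(P + 27\right) \left(f + 3\right)}{2} = - \frac{\left(27 + P\right) \left(3 + f\right)}{2} = - \frac{\left(3 + f\right) \left(27 + P\right)}{2}$)
$D{\left(\left(-1\right) \left(-19\right),N{\left(O,-4 \right)} \right)} \frac{53}{28} = \left(- \frac{81}{2} - \frac{81}{2} - \frac{3 \left(\left(-1\right) \left(-19\right)\right)}{2} - \frac{1}{2} \left(\left(-1\right) \left(-19\right)\right) 3\right) \frac{53}{28} = \left(- \frac{81}{2} - \frac{81}{2} - \frac{57}{2} - \frac{19}{2} \cdot 3\right) 53 \cdot \frac{1}{28} = \left(- \frac{81}{2} - \frac{81}{2} - \frac{57}{2} - \frac{57}{2}\right) \frac{53}{28} = \left(-138\right) \frac{53}{28} = - \frac{3657}{14}$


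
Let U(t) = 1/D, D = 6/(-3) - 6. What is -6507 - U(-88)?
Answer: -52055/8 ≈ -6506.9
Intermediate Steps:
D = -8 (D = 6*(-⅓) - 6 = -2 - 6 = -8)
U(t) = -⅛ (U(t) = 1/(-8) = -⅛)
-6507 - U(-88) = -6507 - 1*(-⅛) = -6507 + ⅛ = -52055/8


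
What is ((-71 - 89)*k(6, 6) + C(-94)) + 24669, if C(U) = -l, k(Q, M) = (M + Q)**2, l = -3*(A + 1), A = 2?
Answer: 1638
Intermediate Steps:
l = -9 (l = -3*(2 + 1) = -3*3 = -9)
C(U) = 9 (C(U) = -1*(-9) = 9)
((-71 - 89)*k(6, 6) + C(-94)) + 24669 = ((-71 - 89)*(6 + 6)**2 + 9) + 24669 = (-160*12**2 + 9) + 24669 = (-160*144 + 9) + 24669 = (-23040 + 9) + 24669 = -23031 + 24669 = 1638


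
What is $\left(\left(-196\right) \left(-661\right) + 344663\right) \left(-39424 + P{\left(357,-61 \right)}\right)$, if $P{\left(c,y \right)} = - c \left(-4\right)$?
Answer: $-18018425124$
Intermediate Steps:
$P{\left(c,y \right)} = 4 c$
$\left(\left(-196\right) \left(-661\right) + 344663\right) \left(-39424 + P{\left(357,-61 \right)}\right) = \left(\left(-196\right) \left(-661\right) + 344663\right) \left(-39424 + 4 \cdot 357\right) = \left(129556 + 344663\right) \left(-39424 + 1428\right) = 474219 \left(-37996\right) = -18018425124$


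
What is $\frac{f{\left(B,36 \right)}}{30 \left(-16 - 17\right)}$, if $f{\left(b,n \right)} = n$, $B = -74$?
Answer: $- \frac{2}{55} \approx -0.036364$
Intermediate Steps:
$\frac{f{\left(B,36 \right)}}{30 \left(-16 - 17\right)} = \frac{36}{30 \left(-16 - 17\right)} = \frac{36}{30 \left(-33\right)} = \frac{36}{-990} = 36 \left(- \frac{1}{990}\right) = - \frac{2}{55}$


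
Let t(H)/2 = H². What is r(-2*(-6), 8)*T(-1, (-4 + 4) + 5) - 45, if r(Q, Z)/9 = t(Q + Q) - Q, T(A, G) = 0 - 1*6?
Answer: -61605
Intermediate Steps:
t(H) = 2*H²
T(A, G) = -6 (T(A, G) = 0 - 6 = -6)
r(Q, Z) = -9*Q + 72*Q² (r(Q, Z) = 9*(2*(Q + Q)² - Q) = 9*(2*(2*Q)² - Q) = 9*(2*(4*Q²) - Q) = 9*(8*Q² - Q) = 9*(-Q + 8*Q²) = -9*Q + 72*Q²)
r(-2*(-6), 8)*T(-1, (-4 + 4) + 5) - 45 = (9*(-2*(-6))*(-1 + 8*(-2*(-6))))*(-6) - 45 = (9*12*(-1 + 8*12))*(-6) - 45 = (9*12*(-1 + 96))*(-6) - 45 = (9*12*95)*(-6) - 45 = 10260*(-6) - 45 = -61560 - 45 = -61605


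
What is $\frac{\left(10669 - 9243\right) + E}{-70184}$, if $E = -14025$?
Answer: $\frac{12599}{70184} \approx 0.17951$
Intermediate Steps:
$\frac{\left(10669 - 9243\right) + E}{-70184} = \frac{\left(10669 - 9243\right) - 14025}{-70184} = \left(1426 - 14025\right) \left(- \frac{1}{70184}\right) = \left(-12599\right) \left(- \frac{1}{70184}\right) = \frac{12599}{70184}$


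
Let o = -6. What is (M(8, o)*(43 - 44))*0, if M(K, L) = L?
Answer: 0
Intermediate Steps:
(M(8, o)*(43 - 44))*0 = -6*(43 - 44)*0 = -6*(-1)*0 = 6*0 = 0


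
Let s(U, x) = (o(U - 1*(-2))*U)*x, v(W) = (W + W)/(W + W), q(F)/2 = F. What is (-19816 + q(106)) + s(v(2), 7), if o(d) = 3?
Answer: -19583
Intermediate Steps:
q(F) = 2*F
v(W) = 1 (v(W) = (2*W)/((2*W)) = (2*W)*(1/(2*W)) = 1)
s(U, x) = 3*U*x (s(U, x) = (3*U)*x = 3*U*x)
(-19816 + q(106)) + s(v(2), 7) = (-19816 + 2*106) + 3*1*7 = (-19816 + 212) + 21 = -19604 + 21 = -19583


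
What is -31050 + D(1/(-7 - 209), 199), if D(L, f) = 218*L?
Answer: -3353509/108 ≈ -31051.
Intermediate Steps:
-31050 + D(1/(-7 - 209), 199) = -31050 + 218/(-7 - 209) = -31050 + 218/(-216) = -31050 + 218*(-1/216) = -31050 - 109/108 = -3353509/108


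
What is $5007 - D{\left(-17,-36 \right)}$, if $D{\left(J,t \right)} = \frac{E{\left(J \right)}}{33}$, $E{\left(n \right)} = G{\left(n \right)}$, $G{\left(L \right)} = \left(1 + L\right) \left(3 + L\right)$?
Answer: $\frac{165007}{33} \approx 5000.2$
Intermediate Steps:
$E{\left(n \right)} = 3 + n^{2} + 4 n$
$D{\left(J,t \right)} = \frac{1}{11} + \frac{J^{2}}{33} + \frac{4 J}{33}$ ($D{\left(J,t \right)} = \frac{3 + J^{2} + 4 J}{33} = \left(3 + J^{2} + 4 J\right) \frac{1}{33} = \frac{1}{11} + \frac{J^{2}}{33} + \frac{4 J}{33}$)
$5007 - D{\left(-17,-36 \right)} = 5007 - \left(\frac{1}{11} + \frac{\left(-17\right)^{2}}{33} + \frac{4}{33} \left(-17\right)\right) = 5007 - \left(\frac{1}{11} + \frac{1}{33} \cdot 289 - \frac{68}{33}\right) = 5007 - \left(\frac{1}{11} + \frac{289}{33} - \frac{68}{33}\right) = 5007 - \frac{224}{33} = \frac{165007}{33}$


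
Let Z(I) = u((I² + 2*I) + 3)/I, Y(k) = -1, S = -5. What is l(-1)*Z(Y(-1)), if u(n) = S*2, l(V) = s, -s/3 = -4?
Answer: 120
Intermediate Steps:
s = 12 (s = -3*(-4) = 12)
l(V) = 12
u(n) = -10 (u(n) = -5*2 = -10)
Z(I) = -10/I
l(-1)*Z(Y(-1)) = 12*(-10/(-1)) = 12*(-10*(-1)) = 12*10 = 120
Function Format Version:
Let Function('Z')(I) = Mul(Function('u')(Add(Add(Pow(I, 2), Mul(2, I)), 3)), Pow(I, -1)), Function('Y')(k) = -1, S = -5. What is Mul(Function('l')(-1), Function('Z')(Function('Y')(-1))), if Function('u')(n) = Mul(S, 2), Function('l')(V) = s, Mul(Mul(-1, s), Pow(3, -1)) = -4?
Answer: 120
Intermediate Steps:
s = 12 (s = Mul(-3, -4) = 12)
Function('l')(V) = 12
Function('u')(n) = -10 (Function('u')(n) = Mul(-5, 2) = -10)
Function('Z')(I) = Mul(-10, Pow(I, -1))
Mul(Function('l')(-1), Function('Z')(Function('Y')(-1))) = Mul(12, Mul(-10, Pow(-1, -1))) = Mul(12, Mul(-10, -1)) = Mul(12, 10) = 120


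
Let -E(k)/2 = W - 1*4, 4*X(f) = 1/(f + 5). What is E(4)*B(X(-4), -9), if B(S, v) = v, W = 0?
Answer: -72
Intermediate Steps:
X(f) = 1/(4*(5 + f)) (X(f) = 1/(4*(f + 5)) = 1/(4*(5 + f)))
E(k) = 8 (E(k) = -2*(0 - 1*4) = -2*(0 - 4) = -2*(-4) = 8)
E(4)*B(X(-4), -9) = 8*(-9) = -72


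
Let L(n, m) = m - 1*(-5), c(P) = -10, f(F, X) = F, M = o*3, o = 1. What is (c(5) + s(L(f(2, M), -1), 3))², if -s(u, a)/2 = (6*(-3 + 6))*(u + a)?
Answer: 68644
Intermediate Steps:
M = 3 (M = 1*3 = 3)
L(n, m) = 5 + m (L(n, m) = m + 5 = 5 + m)
s(u, a) = -36*a - 36*u (s(u, a) = -2*6*(-3 + 6)*(u + a) = -2*6*3*(a + u) = -36*(a + u) = -2*(18*a + 18*u) = -36*a - 36*u)
(c(5) + s(L(f(2, M), -1), 3))² = (-10 + (-36*3 - 36*(5 - 1)))² = (-10 + (-108 - 36*4))² = (-10 + (-108 - 144))² = (-10 - 252)² = (-262)² = 68644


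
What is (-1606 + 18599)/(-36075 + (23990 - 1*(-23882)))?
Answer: 16993/11797 ≈ 1.4405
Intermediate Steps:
(-1606 + 18599)/(-36075 + (23990 - 1*(-23882))) = 16993/(-36075 + (23990 + 23882)) = 16993/(-36075 + 47872) = 16993/11797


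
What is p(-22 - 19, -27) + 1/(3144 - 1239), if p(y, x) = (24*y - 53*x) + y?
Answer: 773431/1905 ≈ 406.00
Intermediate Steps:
p(y, x) = -53*x + 25*y (p(y, x) = (-53*x + 24*y) + y = -53*x + 25*y)
p(-22 - 19, -27) + 1/(3144 - 1239) = (-53*(-27) + 25*(-22 - 19)) + 1/(3144 - 1239) = (1431 + 25*(-41)) + 1/1905 = (1431 - 1025) + 1/1905 = 406 + 1/1905 = 773431/1905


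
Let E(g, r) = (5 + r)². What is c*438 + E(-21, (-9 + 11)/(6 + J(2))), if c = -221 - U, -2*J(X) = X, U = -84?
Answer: -1499421/25 ≈ -59977.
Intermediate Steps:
J(X) = -X/2
c = -137 (c = -221 - 1*(-84) = -221 + 84 = -137)
c*438 + E(-21, (-9 + 11)/(6 + J(2))) = -137*438 + (5 + (-9 + 11)/(6 - ½*2))² = -60006 + (5 + 2/(6 - 1))² = -60006 + (5 + 2/5)² = -60006 + (5 + 2*(⅕))² = -60006 + (5 + ⅖)² = -60006 + (27/5)² = -60006 + 729/25 = -1499421/25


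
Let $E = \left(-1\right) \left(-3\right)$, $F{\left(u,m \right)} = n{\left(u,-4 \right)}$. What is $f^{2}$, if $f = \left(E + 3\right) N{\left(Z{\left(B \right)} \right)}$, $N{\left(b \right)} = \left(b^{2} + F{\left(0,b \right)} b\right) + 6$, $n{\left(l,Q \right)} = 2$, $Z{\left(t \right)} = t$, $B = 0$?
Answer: $1296$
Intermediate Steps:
$F{\left(u,m \right)} = 2$
$E = 3$
$N{\left(b \right)} = 6 + b^{2} + 2 b$ ($N{\left(b \right)} = \left(b^{2} + 2 b\right) + 6 = 6 + b^{2} + 2 b$)
$f = 36$ ($f = \left(3 + 3\right) \left(6 + 0^{2} + 2 \cdot 0\right) = 6 \left(6 + 0 + 0\right) = 6 \cdot 6 = 36$)
$f^{2} = 36^{2} = 1296$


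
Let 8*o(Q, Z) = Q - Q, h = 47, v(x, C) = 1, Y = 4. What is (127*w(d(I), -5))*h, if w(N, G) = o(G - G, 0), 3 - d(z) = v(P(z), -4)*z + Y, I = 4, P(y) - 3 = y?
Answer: 0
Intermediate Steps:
P(y) = 3 + y
d(z) = -1 - z (d(z) = 3 - (1*z + 4) = 3 - (z + 4) = 3 - (4 + z) = 3 + (-4 - z) = -1 - z)
o(Q, Z) = 0 (o(Q, Z) = (Q - Q)/8 = (⅛)*0 = 0)
w(N, G) = 0
(127*w(d(I), -5))*h = (127*0)*47 = 0*47 = 0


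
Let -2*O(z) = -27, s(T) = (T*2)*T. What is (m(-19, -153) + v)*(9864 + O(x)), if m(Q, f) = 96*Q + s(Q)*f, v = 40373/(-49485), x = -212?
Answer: -7318188417291/6598 ≈ -1.1092e+9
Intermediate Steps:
s(T) = 2*T² (s(T) = (2*T)*T = 2*T²)
O(z) = 27/2 (O(z) = -½*(-27) = 27/2)
v = -40373/49485 (v = 40373*(-1/49485) = -40373/49485 ≈ -0.81586)
m(Q, f) = 96*Q + 2*f*Q² (m(Q, f) = 96*Q + (2*Q²)*f = 96*Q + 2*f*Q²)
(m(-19, -153) + v)*(9864 + O(x)) = (2*(-19)*(48 - 19*(-153)) - 40373/49485)*(9864 + 27/2) = (2*(-19)*(48 + 2907) - 40373/49485)*(19755/2) = (2*(-19)*2955 - 40373/49485)*(19755/2) = (-112290 - 40373/49485)*(19755/2) = -5556711023/49485*19755/2 = -7318188417291/6598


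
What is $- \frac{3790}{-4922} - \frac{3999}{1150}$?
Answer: $- \frac{333143}{123050} \approx -2.7074$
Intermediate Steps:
$- \frac{3790}{-4922} - \frac{3999}{1150} = \left(-3790\right) \left(- \frac{1}{4922}\right) - \frac{3999}{1150} = \frac{1895}{2461} - \frac{3999}{1150} = - \frac{333143}{123050}$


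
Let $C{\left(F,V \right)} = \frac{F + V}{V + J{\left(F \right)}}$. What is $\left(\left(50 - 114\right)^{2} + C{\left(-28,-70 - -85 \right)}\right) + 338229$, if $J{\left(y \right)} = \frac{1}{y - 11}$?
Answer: $\frac{199917293}{584} \approx 3.4232 \cdot 10^{5}$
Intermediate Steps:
$J{\left(y \right)} = \frac{1}{-11 + y}$
$C{\left(F,V \right)} = \frac{F + V}{V + \frac{1}{-11 + F}}$
$\left(\left(50 - 114\right)^{2} + C{\left(-28,-70 - -85 \right)}\right) + 338229 = \left(\left(50 - 114\right)^{2} + \frac{\left(-11 - 28\right) \left(-28 - -15\right)}{1 + \left(-70 - -85\right) \left(-11 - 28\right)}\right) + 338229 = \left(\left(-64\right)^{2} + \frac{1}{1 + \left(-70 + 85\right) \left(-39\right)} \left(-39\right) \left(-28 + \left(-70 + 85\right)\right)\right) + 338229 = \left(4096 + \frac{1}{1 + 15 \left(-39\right)} \left(-39\right) \left(-28 + 15\right)\right) + 338229 = \left(4096 + \frac{1}{1 - 585} \left(-39\right) \left(-13\right)\right) + 338229 = \left(4096 + \frac{1}{-584} \left(-39\right) \left(-13\right)\right) + 338229 = \left(4096 - \left(- \frac{39}{584}\right) \left(-13\right)\right) + 338229 = \left(4096 - \frac{507}{584}\right) + 338229 = \frac{2391557}{584} + 338229 = \frac{199917293}{584}$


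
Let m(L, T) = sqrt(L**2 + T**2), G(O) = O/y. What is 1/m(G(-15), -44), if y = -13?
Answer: 13*sqrt(327409)/327409 ≈ 0.022719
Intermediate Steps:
G(O) = -O/13 (G(O) = O/(-13) = O*(-1/13) = -O/13)
1/m(G(-15), -44) = 1/(sqrt((-1/13*(-15))**2 + (-44)**2)) = 1/(sqrt((15/13)**2 + 1936)) = 1/(sqrt(225/169 + 1936)) = 1/(sqrt(327409/169)) = 1/(sqrt(327409)/13) = 13*sqrt(327409)/327409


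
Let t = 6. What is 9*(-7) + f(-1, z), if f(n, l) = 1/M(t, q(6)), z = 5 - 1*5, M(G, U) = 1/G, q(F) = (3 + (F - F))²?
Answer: -57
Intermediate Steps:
q(F) = 9 (q(F) = (3 + 0)² = 3² = 9)
z = 0 (z = 5 - 5 = 0)
f(n, l) = 6 (f(n, l) = 1/(1/6) = 1/(⅙) = 6)
9*(-7) + f(-1, z) = 9*(-7) + 6 = -63 + 6 = -57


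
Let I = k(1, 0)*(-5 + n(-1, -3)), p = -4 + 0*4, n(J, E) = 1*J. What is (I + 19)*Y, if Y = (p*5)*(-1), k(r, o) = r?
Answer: 260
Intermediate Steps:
n(J, E) = J
p = -4 (p = -4 + 0 = -4)
Y = 20 (Y = -4*5*(-1) = -20*(-1) = 20)
I = -6 (I = 1*(-5 - 1) = 1*(-6) = -6)
(I + 19)*Y = (-6 + 19)*20 = 13*20 = 260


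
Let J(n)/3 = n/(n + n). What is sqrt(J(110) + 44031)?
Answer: 3*sqrt(19570)/2 ≈ 209.84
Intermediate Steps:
J(n) = 3/2 (J(n) = 3*(n/(n + n)) = 3*(n/((2*n))) = 3*(n*(1/(2*n))) = 3*(1/2) = 3/2)
sqrt(J(110) + 44031) = sqrt(3/2 + 44031) = sqrt(88065/2) = 3*sqrt(19570)/2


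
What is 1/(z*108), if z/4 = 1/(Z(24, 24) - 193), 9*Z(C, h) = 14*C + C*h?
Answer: -275/1296 ≈ -0.21219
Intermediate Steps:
Z(C, h) = 14*C/9 + C*h/9 (Z(C, h) = (14*C + C*h)/9 = 14*C/9 + C*h/9)
z = -12/275 (z = 4/((1/9)*24*(14 + 24) - 193) = 4/((1/9)*24*38 - 193) = 4/(304/3 - 193) = 4/(-275/3) = 4*(-3/275) = -12/275 ≈ -0.043636)
1/(z*108) = 1/(-12/275*108) = 1/(-1296/275) = -275/1296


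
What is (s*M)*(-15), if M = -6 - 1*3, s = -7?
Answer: -945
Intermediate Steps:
M = -9 (M = -6 - 3 = -9)
(s*M)*(-15) = -7*(-9)*(-15) = 63*(-15) = -945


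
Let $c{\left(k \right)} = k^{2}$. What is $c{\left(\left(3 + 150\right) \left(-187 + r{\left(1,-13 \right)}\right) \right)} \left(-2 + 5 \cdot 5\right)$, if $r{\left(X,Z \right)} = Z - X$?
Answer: $21752181207$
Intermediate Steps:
$c{\left(\left(3 + 150\right) \left(-187 + r{\left(1,-13 \right)}\right) \right)} \left(-2 + 5 \cdot 5\right) = \left(\left(3 + 150\right) \left(-187 - 14\right)\right)^{2} \left(-2 + 5 \cdot 5\right) = \left(153 \left(-187 - 14\right)\right)^{2} \left(-2 + 25\right) = \left(153 \left(-187 - 14\right)\right)^{2} \cdot 23 = \left(153 \left(-201\right)\right)^{2} \cdot 23 = \left(-30753\right)^{2} \cdot 23 = 945747009 \cdot 23 = 21752181207$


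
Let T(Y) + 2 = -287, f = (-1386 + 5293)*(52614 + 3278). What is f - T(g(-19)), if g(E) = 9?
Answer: 218370333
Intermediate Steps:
f = 218370044 (f = 3907*55892 = 218370044)
T(Y) = -289 (T(Y) = -2 - 287 = -289)
f - T(g(-19)) = 218370044 - 1*(-289) = 218370044 + 289 = 218370333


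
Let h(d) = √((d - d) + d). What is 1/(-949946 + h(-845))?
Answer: -949946/902397403761 - 13*I*√5/902397403761 ≈ -1.0527e-6 - 3.2213e-11*I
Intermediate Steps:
h(d) = √d (h(d) = √(0 + d) = √d)
1/(-949946 + h(-845)) = 1/(-949946 + √(-845)) = 1/(-949946 + 13*I*√5)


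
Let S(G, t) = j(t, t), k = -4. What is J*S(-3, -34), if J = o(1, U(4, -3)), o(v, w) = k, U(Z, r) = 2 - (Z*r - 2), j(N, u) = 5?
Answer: -20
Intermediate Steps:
S(G, t) = 5
U(Z, r) = 4 - Z*r (U(Z, r) = 2 - (-2 + Z*r) = 2 + (2 - Z*r) = 4 - Z*r)
o(v, w) = -4
J = -4
J*S(-3, -34) = -4*5 = -20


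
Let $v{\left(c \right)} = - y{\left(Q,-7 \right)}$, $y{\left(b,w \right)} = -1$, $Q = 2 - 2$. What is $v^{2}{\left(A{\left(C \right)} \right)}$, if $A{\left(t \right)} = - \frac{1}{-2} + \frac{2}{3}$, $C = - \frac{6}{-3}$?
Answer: $1$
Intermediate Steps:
$Q = 0$ ($Q = 2 - 2 = 0$)
$C = 2$ ($C = \left(-6\right) \left(- \frac{1}{3}\right) = 2$)
$A{\left(t \right)} = \frac{7}{6}$ ($A{\left(t \right)} = \left(-1\right) \left(- \frac{1}{2}\right) + 2 \cdot \frac{1}{3} = \frac{1}{2} + \frac{2}{3} = \frac{7}{6}$)
$v{\left(c \right)} = 1$ ($v{\left(c \right)} = \left(-1\right) \left(-1\right) = 1$)
$v^{2}{\left(A{\left(C \right)} \right)} = 1^{2} = 1$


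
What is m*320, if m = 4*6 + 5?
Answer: 9280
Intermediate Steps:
m = 29 (m = 24 + 5 = 29)
m*320 = 29*320 = 9280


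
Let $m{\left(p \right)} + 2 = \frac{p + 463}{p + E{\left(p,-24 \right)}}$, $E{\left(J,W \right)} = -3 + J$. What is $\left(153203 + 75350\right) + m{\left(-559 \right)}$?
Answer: $\frac{256205767}{1121} \approx 2.2855 \cdot 10^{5}$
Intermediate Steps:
$m{\left(p \right)} = -2 + \frac{463 + p}{-3 + 2 p}$ ($m{\left(p \right)} = -2 + \frac{p + 463}{p + \left(-3 + p\right)} = -2 + \frac{463 + p}{-3 + 2 p}$)
$\left(153203 + 75350\right) + m{\left(-559 \right)} = \left(153203 + 75350\right) + \frac{469 - -1677}{-3 + 2 \left(-559\right)} = 228553 + \frac{469 + 1677}{-3 - 1118} = 228553 + \frac{1}{-1121} \cdot 2146 = 228553 - \frac{2146}{1121} = \frac{256205767}{1121}$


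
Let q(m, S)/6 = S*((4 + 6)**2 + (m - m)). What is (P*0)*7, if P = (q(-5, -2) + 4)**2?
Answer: 0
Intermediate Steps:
q(m, S) = 600*S (q(m, S) = 6*(S*((4 + 6)**2 + (m - m))) = 6*(S*(10**2 + 0)) = 6*(S*(100 + 0)) = 6*(S*100) = 6*(100*S) = 600*S)
P = 1430416 (P = (600*(-2) + 4)**2 = (-1200 + 4)**2 = (-1196)**2 = 1430416)
(P*0)*7 = (1430416*0)*7 = 0*7 = 0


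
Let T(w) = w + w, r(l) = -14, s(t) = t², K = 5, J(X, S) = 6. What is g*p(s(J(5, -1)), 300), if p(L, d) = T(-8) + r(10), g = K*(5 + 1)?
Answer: -900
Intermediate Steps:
T(w) = 2*w
g = 30 (g = 5*(5 + 1) = 5*6 = 30)
p(L, d) = -30 (p(L, d) = 2*(-8) - 14 = -16 - 14 = -30)
g*p(s(J(5, -1)), 300) = 30*(-30) = -900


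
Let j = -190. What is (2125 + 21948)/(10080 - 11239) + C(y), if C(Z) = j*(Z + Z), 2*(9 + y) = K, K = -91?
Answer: 1262043/61 ≈ 20689.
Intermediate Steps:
y = -109/2 (y = -9 + (½)*(-91) = -9 - 91/2 = -109/2 ≈ -54.500)
C(Z) = -380*Z (C(Z) = -190*(Z + Z) = -380*Z)
(2125 + 21948)/(10080 - 11239) + C(y) = (2125 + 21948)/(10080 - 11239) - 380*(-109/2) = 24073/(-1159) + 20710 = 24073*(-1/1159) + 20710 = -1267/61 + 20710 = 1262043/61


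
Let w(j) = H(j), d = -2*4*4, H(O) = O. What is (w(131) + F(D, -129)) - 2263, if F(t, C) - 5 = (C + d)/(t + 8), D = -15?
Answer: -2104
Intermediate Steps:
d = -32 (d = -8*4 = -32)
w(j) = j
F(t, C) = 5 + (-32 + C)/(8 + t) (F(t, C) = 5 + (C - 32)/(t + 8) = 5 + (-32 + C)/(8 + t))
(w(131) + F(D, -129)) - 2263 = (131 + (8 - 129 + 5*(-15))/(8 - 15)) - 2263 = (131 + (8 - 129 - 75)/(-7)) - 2263 = (131 - 1/7*(-196)) - 2263 = (131 + 28) - 2263 = 159 - 2263 = -2104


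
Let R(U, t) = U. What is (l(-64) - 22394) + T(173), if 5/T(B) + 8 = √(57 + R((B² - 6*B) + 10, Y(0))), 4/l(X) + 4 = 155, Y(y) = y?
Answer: -48852383010/2181497 + 5*√28958/28894 ≈ -22394.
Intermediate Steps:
l(X) = 4/151 (l(X) = 4/(-4 + 155) = 4/151)
T(B) = 5/(-8 + √(67 + B² - 6*B)) (T(B) = 5/(-8 + √(57 + ((B² - 6*B) + 10))) = 5/(-8 + √(57 + (10 + B² - 6*B))) = 5/(-8 + √(67 + B² - 6*B)))
(l(-64) - 22394) + T(173) = (4/151 - 22394) + 5/(-8 + √(67 + 173² - 6*173)) = -3381490/151 + 5/(-8 + √(67 + 29929 - 1038)) = -3381490/151 + 5/(-8 + √28958)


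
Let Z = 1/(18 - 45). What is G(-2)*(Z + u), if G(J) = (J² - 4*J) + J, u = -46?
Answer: -12430/27 ≈ -460.37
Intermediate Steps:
Z = -1/27 (Z = 1/(-27) = -1/27 ≈ -0.037037)
G(J) = J² - 3*J
G(-2)*(Z + u) = (-2*(-3 - 2))*(-1/27 - 46) = -2*(-5)*(-1243/27) = 10*(-1243/27) = -12430/27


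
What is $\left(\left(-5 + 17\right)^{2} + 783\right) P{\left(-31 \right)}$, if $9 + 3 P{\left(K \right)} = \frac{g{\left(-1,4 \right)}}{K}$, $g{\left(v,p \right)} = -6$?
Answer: $- \frac{84357}{31} \approx -2721.2$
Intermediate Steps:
$P{\left(K \right)} = -3 - \frac{2}{K}$ ($P{\left(K \right)} = -3 + \frac{\left(-6\right) \frac{1}{K}}{3} = -3 - \frac{2}{K}$)
$\left(\left(-5 + 17\right)^{2} + 783\right) P{\left(-31 \right)} = \left(\left(-5 + 17\right)^{2} + 783\right) \left(-3 - \frac{2}{-31}\right) = \left(12^{2} + 783\right) \left(-3 - - \frac{2}{31}\right) = \left(144 + 783\right) \left(-3 + \frac{2}{31}\right) = 927 \left(- \frac{91}{31}\right) = - \frac{84357}{31}$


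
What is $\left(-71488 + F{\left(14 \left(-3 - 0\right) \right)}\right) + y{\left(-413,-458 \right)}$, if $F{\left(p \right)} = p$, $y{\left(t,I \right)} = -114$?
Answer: $-71644$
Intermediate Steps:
$\left(-71488 + F{\left(14 \left(-3 - 0\right) \right)}\right) + y{\left(-413,-458 \right)} = \left(-71488 + 14 \left(-3 - 0\right)\right) - 114 = \left(-71488 + 14 \left(-3 + 0\right)\right) - 114 = \left(-71488 + 14 \left(-3\right)\right) - 114 = \left(-71488 - 42\right) - 114 = -71530 - 114 = -71644$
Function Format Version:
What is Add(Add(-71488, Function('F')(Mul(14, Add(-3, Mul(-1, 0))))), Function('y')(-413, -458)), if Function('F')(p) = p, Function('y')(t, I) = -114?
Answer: -71644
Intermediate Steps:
Add(Add(-71488, Function('F')(Mul(14, Add(-3, Mul(-1, 0))))), Function('y')(-413, -458)) = Add(Add(-71488, Mul(14, Add(-3, Mul(-1, 0)))), -114) = Add(Add(-71488, Mul(14, Add(-3, 0))), -114) = Add(Add(-71488, Mul(14, -3)), -114) = Add(Add(-71488, -42), -114) = Add(-71530, -114) = -71644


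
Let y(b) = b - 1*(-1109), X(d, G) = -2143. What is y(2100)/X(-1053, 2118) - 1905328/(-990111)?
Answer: 905851705/2121807873 ≈ 0.42692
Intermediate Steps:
y(b) = 1109 + b (y(b) = b + 1109 = 1109 + b)
y(2100)/X(-1053, 2118) - 1905328/(-990111) = (1109 + 2100)/(-2143) - 1905328/(-990111) = 3209*(-1/2143) - 1905328*(-1/990111) = -3209/2143 + 1905328/990111 = 905851705/2121807873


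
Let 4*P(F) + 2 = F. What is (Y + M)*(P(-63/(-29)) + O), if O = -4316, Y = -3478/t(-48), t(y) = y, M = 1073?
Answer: -13763396641/2784 ≈ -4.9438e+6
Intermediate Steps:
P(F) = -½ + F/4
Y = 1739/24 (Y = -3478/(-48) = -3478*(-1/48) = 1739/24 ≈ 72.458)
(Y + M)*(P(-63/(-29)) + O) = (1739/24 + 1073)*((-½ + (-63/(-29))/4) - 4316) = 27491*((-½ + (-63*(-1/29))/4) - 4316)/24 = 27491*((-½ + (¼)*(63/29)) - 4316)/24 = 27491*((-½ + 63/116) - 4316)/24 = 27491*(5/116 - 4316)/24 = (27491/24)*(-500651/116) = -13763396641/2784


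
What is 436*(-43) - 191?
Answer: -18939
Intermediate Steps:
436*(-43) - 191 = -18748 - 191 = -18939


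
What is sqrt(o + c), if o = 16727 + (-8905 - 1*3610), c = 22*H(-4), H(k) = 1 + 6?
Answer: sqrt(4366) ≈ 66.076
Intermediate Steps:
H(k) = 7
c = 154 (c = 22*7 = 154)
o = 4212 (o = 16727 + (-8905 - 3610) = 16727 - 12515 = 4212)
sqrt(o + c) = sqrt(4212 + 154) = sqrt(4366)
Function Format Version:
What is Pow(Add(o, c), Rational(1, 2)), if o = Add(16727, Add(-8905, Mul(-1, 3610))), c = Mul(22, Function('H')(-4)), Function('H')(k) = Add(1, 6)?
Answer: Pow(4366, Rational(1, 2)) ≈ 66.076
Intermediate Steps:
Function('H')(k) = 7
c = 154 (c = Mul(22, 7) = 154)
o = 4212 (o = Add(16727, Add(-8905, -3610)) = Add(16727, -12515) = 4212)
Pow(Add(o, c), Rational(1, 2)) = Pow(Add(4212, 154), Rational(1, 2)) = Pow(4366, Rational(1, 2))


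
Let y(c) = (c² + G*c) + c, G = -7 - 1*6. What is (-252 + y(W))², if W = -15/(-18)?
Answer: 88491649/1296 ≈ 68281.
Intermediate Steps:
W = ⅚ (W = -15*(-1/18) = ⅚ ≈ 0.83333)
G = -13 (G = -7 - 6 = -13)
y(c) = c² - 12*c (y(c) = (c² - 13*c) + c = c² - 12*c)
(-252 + y(W))² = (-252 + 5*(-12 + ⅚)/6)² = (-252 + (⅚)*(-67/6))² = (-252 - 335/36)² = (-9407/36)² = 88491649/1296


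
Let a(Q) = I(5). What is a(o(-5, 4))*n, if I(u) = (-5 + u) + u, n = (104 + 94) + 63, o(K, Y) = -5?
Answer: 1305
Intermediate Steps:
n = 261 (n = 198 + 63 = 261)
I(u) = -5 + 2*u
a(Q) = 5 (a(Q) = -5 + 2*5 = -5 + 10 = 5)
a(o(-5, 4))*n = 5*261 = 1305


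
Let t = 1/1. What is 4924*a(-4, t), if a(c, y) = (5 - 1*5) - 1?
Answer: -4924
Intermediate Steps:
t = 1
a(c, y) = -1 (a(c, y) = (5 - 5) - 1 = 0 - 1 = -1)
4924*a(-4, t) = 4924*(-1) = -4924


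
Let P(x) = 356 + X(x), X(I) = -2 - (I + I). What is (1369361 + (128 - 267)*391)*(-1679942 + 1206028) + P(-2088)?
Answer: -623202592438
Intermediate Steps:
X(I) = -2 - 2*I
P(x) = 354 - 2*x (P(x) = 356 + (-2 - 2*x) = 354 - 2*x)
(1369361 + (128 - 267)*391)*(-1679942 + 1206028) + P(-2088) = (1369361 + (128 - 267)*391)*(-1679942 + 1206028) + (354 - 2*(-2088)) = (1369361 - 139*391)*(-473914) + (354 + 4176) = (1369361 - 54349)*(-473914) + 4530 = 1315012*(-473914) + 4530 = -623202596968 + 4530 = -623202592438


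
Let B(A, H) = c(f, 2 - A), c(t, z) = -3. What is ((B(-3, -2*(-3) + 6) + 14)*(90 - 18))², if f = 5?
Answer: 627264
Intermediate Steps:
B(A, H) = -3
((B(-3, -2*(-3) + 6) + 14)*(90 - 18))² = ((-3 + 14)*(90 - 18))² = (11*72)² = 792² = 627264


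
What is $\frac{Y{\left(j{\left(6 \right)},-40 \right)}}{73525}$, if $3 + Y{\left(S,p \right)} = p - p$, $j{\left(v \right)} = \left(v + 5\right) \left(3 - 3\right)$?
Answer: $- \frac{3}{73525} \approx -4.0802 \cdot 10^{-5}$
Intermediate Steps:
$j{\left(v \right)} = 0$ ($j{\left(v \right)} = \left(5 + v\right) \left(3 - 3\right) = \left(5 + v\right) 0 = 0$)
$Y{\left(S,p \right)} = -3$ ($Y{\left(S,p \right)} = -3 + \left(p - p\right) = -3 + 0 = -3$)
$\frac{Y{\left(j{\left(6 \right)},-40 \right)}}{73525} = - \frac{3}{73525}$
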